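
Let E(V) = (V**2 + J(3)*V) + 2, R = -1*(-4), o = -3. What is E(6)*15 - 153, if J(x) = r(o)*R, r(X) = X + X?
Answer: -1743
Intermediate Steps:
R = 4
r(X) = 2*X
J(x) = -24 (J(x) = (2*(-3))*4 = -6*4 = -24)
E(V) = 2 + V**2 - 24*V (E(V) = (V**2 - 24*V) + 2 = 2 + V**2 - 24*V)
E(6)*15 - 153 = (2 + 6**2 - 24*6)*15 - 153 = (2 + 36 - 144)*15 - 153 = -106*15 - 153 = -1590 - 153 = -1743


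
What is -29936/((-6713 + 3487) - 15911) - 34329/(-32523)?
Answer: 543520867/207464217 ≈ 2.6198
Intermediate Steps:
-29936/((-6713 + 3487) - 15911) - 34329/(-32523) = -29936/(-3226 - 15911) - 34329*(-1/32523) = -29936/(-19137) + 11443/10841 = -29936*(-1/19137) + 11443/10841 = 29936/19137 + 11443/10841 = 543520867/207464217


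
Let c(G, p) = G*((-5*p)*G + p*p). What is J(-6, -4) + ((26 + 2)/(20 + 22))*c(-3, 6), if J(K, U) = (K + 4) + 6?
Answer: -248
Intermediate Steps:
c(G, p) = G*(p**2 - 5*G*p) (c(G, p) = G*(-5*G*p + p**2) = G*(p**2 - 5*G*p))
J(K, U) = 10 + K (J(K, U) = (4 + K) + 6 = 10 + K)
J(-6, -4) + ((26 + 2)/(20 + 22))*c(-3, 6) = (10 - 6) + ((26 + 2)/(20 + 22))*(-3*6*(6 - 5*(-3))) = 4 + (28/42)*(-3*6*(6 + 15)) = 4 + (28*(1/42))*(-3*6*21) = 4 + (2/3)*(-378) = 4 - 252 = -248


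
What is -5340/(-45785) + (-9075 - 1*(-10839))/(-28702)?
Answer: 7250394/131412107 ≈ 0.055173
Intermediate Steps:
-5340/(-45785) + (-9075 - 1*(-10839))/(-28702) = -5340*(-1/45785) + (-9075 + 10839)*(-1/28702) = 1068/9157 + 1764*(-1/28702) = 1068/9157 - 882/14351 = 7250394/131412107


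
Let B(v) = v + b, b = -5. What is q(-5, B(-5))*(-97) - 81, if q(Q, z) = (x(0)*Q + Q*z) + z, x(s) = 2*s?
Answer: -3961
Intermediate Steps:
B(v) = -5 + v (B(v) = v - 5 = -5 + v)
q(Q, z) = z + Q*z (q(Q, z) = ((2*0)*Q + Q*z) + z = (0*Q + Q*z) + z = (0 + Q*z) + z = Q*z + z = z + Q*z)
q(-5, B(-5))*(-97) - 81 = ((-5 - 5)*(1 - 5))*(-97) - 81 = -10*(-4)*(-97) - 81 = 40*(-97) - 81 = -3880 - 81 = -3961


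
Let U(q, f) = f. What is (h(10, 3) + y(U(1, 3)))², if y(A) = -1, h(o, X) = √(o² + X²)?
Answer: (1 - √109)² ≈ 89.119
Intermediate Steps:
h(o, X) = √(X² + o²)
(h(10, 3) + y(U(1, 3)))² = (√(3² + 10²) - 1)² = (√(9 + 100) - 1)² = (√109 - 1)² = (-1 + √109)²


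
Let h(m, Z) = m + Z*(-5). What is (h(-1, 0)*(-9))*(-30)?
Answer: -270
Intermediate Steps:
h(m, Z) = m - 5*Z
(h(-1, 0)*(-9))*(-30) = ((-1 - 5*0)*(-9))*(-30) = ((-1 + 0)*(-9))*(-30) = -1*(-9)*(-30) = 9*(-30) = -270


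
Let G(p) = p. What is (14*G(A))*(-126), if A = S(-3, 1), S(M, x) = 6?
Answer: -10584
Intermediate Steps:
A = 6
(14*G(A))*(-126) = (14*6)*(-126) = 84*(-126) = -10584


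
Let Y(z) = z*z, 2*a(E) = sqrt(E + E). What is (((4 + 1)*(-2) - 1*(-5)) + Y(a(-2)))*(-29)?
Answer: 174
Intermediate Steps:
a(E) = sqrt(2)*sqrt(E)/2 (a(E) = sqrt(E + E)/2 = sqrt(2*E)/2 = (sqrt(2)*sqrt(E))/2 = sqrt(2)*sqrt(E)/2)
Y(z) = z**2
(((4 + 1)*(-2) - 1*(-5)) + Y(a(-2)))*(-29) = (((4 + 1)*(-2) - 1*(-5)) + (sqrt(2)*sqrt(-2)/2)**2)*(-29) = ((5*(-2) + 5) + (sqrt(2)*(I*sqrt(2))/2)**2)*(-29) = ((-10 + 5) + I**2)*(-29) = (-5 - 1)*(-29) = -6*(-29) = 174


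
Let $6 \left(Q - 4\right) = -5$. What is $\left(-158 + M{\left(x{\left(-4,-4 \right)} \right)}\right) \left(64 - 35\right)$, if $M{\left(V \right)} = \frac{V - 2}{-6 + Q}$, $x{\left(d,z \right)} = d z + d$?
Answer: $- \frac{79634}{17} \approx -4684.4$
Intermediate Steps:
$Q = \frac{19}{6}$ ($Q = 4 + \frac{1}{6} \left(-5\right) = 4 - \frac{5}{6} = \frac{19}{6} \approx 3.1667$)
$x{\left(d,z \right)} = d + d z$
$M{\left(V \right)} = \frac{12}{17} - \frac{6 V}{17}$ ($M{\left(V \right)} = \frac{V - 2}{-6 + \frac{19}{6}} = \frac{-2 + V}{- \frac{17}{6}} = \left(-2 + V\right) \left(- \frac{6}{17}\right) = \frac{12}{17} - \frac{6 V}{17}$)
$\left(-158 + M{\left(x{\left(-4,-4 \right)} \right)}\right) \left(64 - 35\right) = \left(-158 + \left(\frac{12}{17} - \frac{6 \left(- 4 \left(1 - 4\right)\right)}{17}\right)\right) \left(64 - 35\right) = \left(-158 + \left(\frac{12}{17} - \frac{6 \left(\left(-4\right) \left(-3\right)\right)}{17}\right)\right) \left(64 - 35\right) = \left(-158 + \left(\frac{12}{17} - \frac{72}{17}\right)\right) 29 = \left(-158 - \frac{60}{17}\right) 29 = \left(- \frac{2746}{17}\right) 29 = - \frac{79634}{17}$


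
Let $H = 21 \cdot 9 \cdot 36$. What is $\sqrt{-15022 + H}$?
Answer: $i \sqrt{8218} \approx 90.653 i$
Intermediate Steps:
$H = 6804$ ($H = 189 \cdot 36 = 6804$)
$\sqrt{-15022 + H} = \sqrt{-15022 + 6804} = \sqrt{-8218} = i \sqrt{8218}$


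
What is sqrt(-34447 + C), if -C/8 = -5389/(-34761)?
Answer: I*sqrt(41624742953319)/34761 ≈ 185.6*I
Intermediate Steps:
C = -43112/34761 (C = -(-43112)/(-34761) = -(-43112)*(-1)/34761 = -8*5389/34761 = -43112/34761 ≈ -1.2402)
sqrt(-34447 + C) = sqrt(-34447 - 43112/34761) = sqrt(-1197455279/34761) = I*sqrt(41624742953319)/34761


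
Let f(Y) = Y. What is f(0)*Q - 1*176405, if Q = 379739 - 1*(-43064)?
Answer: -176405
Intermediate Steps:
Q = 422803 (Q = 379739 + 43064 = 422803)
f(0)*Q - 1*176405 = 0*422803 - 1*176405 = 0 - 176405 = -176405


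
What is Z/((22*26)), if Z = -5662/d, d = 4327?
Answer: -2831/1237522 ≈ -0.0022876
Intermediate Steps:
Z = -5662/4327 ≈ -1.3085
Z/((22*26)) = -5662/(4327*(22*26)) = -5662/4327/572 = -5662/4327*1/572 = -2831/1237522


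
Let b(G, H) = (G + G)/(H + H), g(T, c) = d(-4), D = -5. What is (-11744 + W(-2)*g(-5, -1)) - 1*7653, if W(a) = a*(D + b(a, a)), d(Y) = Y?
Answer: -19429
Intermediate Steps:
g(T, c) = -4
b(G, H) = G/H (b(G, H) = (2*G)/((2*H)) = (2*G)*(1/(2*H)) = G/H)
W(a) = -4*a (W(a) = a*(-5 + a/a) = a*(-5 + 1) = a*(-4) = -4*a)
(-11744 + W(-2)*g(-5, -1)) - 1*7653 = (-11744 - 4*(-2)*(-4)) - 1*7653 = (-11744 + 8*(-4)) - 7653 = (-11744 - 32) - 7653 = -11776 - 7653 = -19429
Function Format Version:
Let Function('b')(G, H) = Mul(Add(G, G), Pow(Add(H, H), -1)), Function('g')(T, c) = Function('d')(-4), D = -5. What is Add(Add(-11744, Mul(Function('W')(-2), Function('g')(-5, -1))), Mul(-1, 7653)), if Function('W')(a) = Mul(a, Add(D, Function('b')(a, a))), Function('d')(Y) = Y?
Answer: -19429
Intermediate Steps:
Function('g')(T, c) = -4
Function('b')(G, H) = Mul(G, Pow(H, -1)) (Function('b')(G, H) = Mul(Mul(2, G), Pow(Mul(2, H), -1)) = Mul(Mul(2, G), Mul(Rational(1, 2), Pow(H, -1))) = Mul(G, Pow(H, -1)))
Function('W')(a) = Mul(-4, a) (Function('W')(a) = Mul(a, Add(-5, Mul(a, Pow(a, -1)))) = Mul(a, Add(-5, 1)) = Mul(a, -4) = Mul(-4, a))
Add(Add(-11744, Mul(Function('W')(-2), Function('g')(-5, -1))), Mul(-1, 7653)) = Add(Add(-11744, Mul(Mul(-4, -2), -4)), Mul(-1, 7653)) = Add(Add(-11744, Mul(8, -4)), -7653) = Add(Add(-11744, -32), -7653) = Add(-11776, -7653) = -19429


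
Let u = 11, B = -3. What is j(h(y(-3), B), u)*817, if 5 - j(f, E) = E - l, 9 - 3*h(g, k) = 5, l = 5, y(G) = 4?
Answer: -817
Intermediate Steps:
h(g, k) = 4/3 (h(g, k) = 3 - 1/3*5 = 3 - 5/3 = 4/3)
j(f, E) = 10 - E (j(f, E) = 5 - (E - 1*5) = 5 - (E - 5) = 5 - (-5 + E) = 5 + (5 - E) = 10 - E)
j(h(y(-3), B), u)*817 = (10 - 1*11)*817 = (10 - 11)*817 = -1*817 = -817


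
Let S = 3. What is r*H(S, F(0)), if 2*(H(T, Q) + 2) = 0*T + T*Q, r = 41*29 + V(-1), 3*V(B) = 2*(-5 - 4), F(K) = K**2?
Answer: -2366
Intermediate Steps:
V(B) = -6 (V(B) = (2*(-5 - 4))/3 = (2*(-9))/3 = (1/3)*(-18) = -6)
r = 1183 (r = 41*29 - 6 = 1189 - 6 = 1183)
H(T, Q) = -2 + Q*T/2 (H(T, Q) = -2 + (0*T + T*Q)/2 = -2 + (0 + Q*T)/2 = -2 + (Q*T)/2 = -2 + Q*T/2)
r*H(S, F(0)) = 1183*(-2 + (1/2)*0**2*3) = 1183*(-2 + (1/2)*0*3) = 1183*(-2 + 0) = 1183*(-2) = -2366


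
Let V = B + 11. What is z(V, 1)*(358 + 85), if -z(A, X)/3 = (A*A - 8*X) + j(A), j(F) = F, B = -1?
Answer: -135558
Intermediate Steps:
V = 10 (V = -1 + 11 = 10)
z(A, X) = -3*A - 3*A² + 24*X (z(A, X) = -3*((A*A - 8*X) + A) = -3*((A² - 8*X) + A) = -3*(A + A² - 8*X) = -3*A - 3*A² + 24*X)
z(V, 1)*(358 + 85) = (-3*10 - 3*10² + 24*1)*(358 + 85) = (-30 - 3*100 + 24)*443 = (-30 - 300 + 24)*443 = -306*443 = -135558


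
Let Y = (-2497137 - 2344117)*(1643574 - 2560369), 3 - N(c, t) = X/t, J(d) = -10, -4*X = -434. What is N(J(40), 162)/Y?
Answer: 151/287610747468264 ≈ 5.2501e-13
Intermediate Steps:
X = 217/2 (X = -¼*(-434) = 217/2 ≈ 108.50)
N(c, t) = 3 - 217/(2*t)
Y = 4438437460930 (Y = -4841254*(-916795) = 4438437460930)
N(J(40), 162)/Y = (3 - 217/2/162)/4438437460930 = (3 - 217/2*1/162)*(1/4438437460930) = (3 - 217/324)*(1/4438437460930) = (755/324)*(1/4438437460930) = 151/287610747468264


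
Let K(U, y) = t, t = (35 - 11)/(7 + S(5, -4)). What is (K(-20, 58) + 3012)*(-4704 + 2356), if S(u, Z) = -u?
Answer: -7100352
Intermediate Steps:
t = 12 (t = (35 - 11)/(7 - 1*5) = 24/(7 - 5) = 24/2 = 24*(1/2) = 12)
K(U, y) = 12
(K(-20, 58) + 3012)*(-4704 + 2356) = (12 + 3012)*(-4704 + 2356) = 3024*(-2348) = -7100352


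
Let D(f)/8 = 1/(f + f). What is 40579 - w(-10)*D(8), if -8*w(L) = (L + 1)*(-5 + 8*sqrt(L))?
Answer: 649309/16 - 9*I*sqrt(10)/2 ≈ 40582.0 - 14.23*I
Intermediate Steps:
D(f) = 4/f (D(f) = 8/(f + f) = 8/((2*f)) = 8*(1/(2*f)) = 4/f)
w(L) = -(1 + L)*(-5 + 8*sqrt(L))/8 (w(L) = -(L + 1)*(-5 + 8*sqrt(L))/8 = -(1 + L)*(-5 + 8*sqrt(L))/8)
40579 - w(-10)*D(8) = 40579 - (5/8 - sqrt(-10) - (-10)**(3/2) + (5/8)*(-10))*4/8 = 40579 - (5/8 - I*sqrt(10) - (-10)*I*sqrt(10) - 25/4)*4*(1/8) = 40579 - (5/8 - I*sqrt(10) + 10*I*sqrt(10) - 25/4)/2 = 40579 - (-45/8 + 9*I*sqrt(10))/2 = 40579 - (-45/16 + 9*I*sqrt(10)/2) = 40579 + (45/16 - 9*I*sqrt(10)/2) = 649309/16 - 9*I*sqrt(10)/2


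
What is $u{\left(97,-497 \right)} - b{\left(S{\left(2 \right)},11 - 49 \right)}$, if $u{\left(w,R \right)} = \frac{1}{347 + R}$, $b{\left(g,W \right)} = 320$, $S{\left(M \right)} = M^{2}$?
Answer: $- \frac{48001}{150} \approx -320.01$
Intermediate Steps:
$u{\left(97,-497 \right)} - b{\left(S{\left(2 \right)},11 - 49 \right)} = \frac{1}{347 - 497} - 320 = \frac{1}{-150} - 320 = - \frac{1}{150} - 320 = - \frac{48001}{150}$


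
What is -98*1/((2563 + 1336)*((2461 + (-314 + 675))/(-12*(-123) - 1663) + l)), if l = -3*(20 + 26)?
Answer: 77/468994 ≈ 0.00016418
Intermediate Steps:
l = -138 (l = -3*46 = -138)
-98*1/((2563 + 1336)*((2461 + (-314 + 675))/(-12*(-123) - 1663) + l)) = -98*1/((2563 + 1336)*((2461 + (-314 + 675))/(-12*(-123) - 1663) - 138)) = -98*1/(3899*((2461 + 361)/(1476 - 1663) - 138)) = -98*1/(3899*(2822/(-187) - 138)) = -98*1/(3899*(2822*(-1/187) - 138)) = -98*1/(3899*(-166/11 - 138)) = -98/((-1684/11*3899)) = -98/(-6565916/11) = -98*(-11/6565916) = 77/468994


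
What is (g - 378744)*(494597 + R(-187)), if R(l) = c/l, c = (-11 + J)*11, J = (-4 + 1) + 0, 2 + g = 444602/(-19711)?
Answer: -62774563066106304/335087 ≈ -1.8734e+11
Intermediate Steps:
g = -484024/19711 (g = -2 + 444602/(-19711) = -2 + 444602*(-1/19711) = -2 - 444602/19711 = -484024/19711 ≈ -24.556)
J = -3 (J = -3 + 0 = -3)
c = -154 (c = (-11 - 3)*11 = -14*11 = -154)
R(l) = -154/l
(g - 378744)*(494597 + R(-187)) = (-484024/19711 - 378744)*(494597 - 154/(-187)) = -7465907008*(494597 - 154*(-1/187))/19711 = -7465907008*(494597 + 14/17)/19711 = -7465907008/19711*8408163/17 = -62774563066106304/335087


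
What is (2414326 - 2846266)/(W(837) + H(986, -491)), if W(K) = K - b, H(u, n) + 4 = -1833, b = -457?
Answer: 143980/181 ≈ 795.47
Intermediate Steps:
H(u, n) = -1837 (H(u, n) = -4 - 1833 = -1837)
W(K) = 457 + K (W(K) = K - 1*(-457) = K + 457 = 457 + K)
(2414326 - 2846266)/(W(837) + H(986, -491)) = (2414326 - 2846266)/((457 + 837) - 1837) = -431940/(1294 - 1837) = -431940/(-543) = -431940*(-1/543) = 143980/181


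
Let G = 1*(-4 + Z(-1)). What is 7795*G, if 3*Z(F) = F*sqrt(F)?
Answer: -31180 - 7795*I/3 ≈ -31180.0 - 2598.3*I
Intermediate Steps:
Z(F) = F**(3/2)/3 (Z(F) = (F*sqrt(F))/3 = F**(3/2)/3)
G = -4 - I/3 (G = 1*(-4 + (-1)**(3/2)/3) = 1*(-4 + (-I)/3) = 1*(-4 - I/3) = -4 - I/3 ≈ -4.0 - 0.33333*I)
7795*G = 7795*(-4 - I/3) = -31180 - 7795*I/3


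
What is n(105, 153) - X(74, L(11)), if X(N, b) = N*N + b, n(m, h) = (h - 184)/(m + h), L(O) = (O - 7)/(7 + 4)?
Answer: -15542261/2838 ≈ -5476.5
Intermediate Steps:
L(O) = -7/11 + O/11 (L(O) = (-7 + O)/11 = (-7 + O)*(1/11) = -7/11 + O/11)
n(m, h) = (-184 + h)/(h + m)
X(N, b) = b + N² (X(N, b) = N² + b = b + N²)
n(105, 153) - X(74, L(11)) = (-184 + 153)/(153 + 105) - ((-7/11 + (1/11)*11) + 74²) = -31/258 - ((-7/11 + 1) + 5476) = (1/258)*(-31) - (4/11 + 5476) = -31/258 - 1*60240/11 = -31/258 - 60240/11 = -15542261/2838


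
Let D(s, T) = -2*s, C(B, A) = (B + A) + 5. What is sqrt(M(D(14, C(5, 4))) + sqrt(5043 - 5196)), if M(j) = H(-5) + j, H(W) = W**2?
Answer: sqrt(-3 + 3*I*sqrt(17)) ≈ 2.2054 + 2.8043*I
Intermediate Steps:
C(B, A) = 5 + A + B (C(B, A) = (A + B) + 5 = 5 + A + B)
M(j) = 25 + j (M(j) = (-5)**2 + j = 25 + j)
sqrt(M(D(14, C(5, 4))) + sqrt(5043 - 5196)) = sqrt((25 - 2*14) + sqrt(5043 - 5196)) = sqrt((25 - 28) + sqrt(-153)) = sqrt(-3 + 3*I*sqrt(17))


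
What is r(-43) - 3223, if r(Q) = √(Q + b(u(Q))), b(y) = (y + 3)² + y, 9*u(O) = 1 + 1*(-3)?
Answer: -3223 + 2*I*√719/9 ≈ -3223.0 + 5.9587*I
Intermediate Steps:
u(O) = -2/9 (u(O) = (1 + 1*(-3))/9 = (1 - 3)/9 = (⅑)*(-2) = -2/9)
b(y) = y + (3 + y)² (b(y) = (3 + y)² + y = y + (3 + y)²)
r(Q) = √(607/81 + Q) (r(Q) = √(Q + (-2/9 + (3 - 2/9)²)) = √(Q + (-2/9 + (25/9)²)) = √(Q + (-2/9 + 625/81)) = √(Q + 607/81) = √(607/81 + Q))
r(-43) - 3223 = √(607 + 81*(-43))/9 - 3223 = √(607 - 3483)/9 - 3223 = √(-2876)/9 - 3223 = (2*I*√719)/9 - 3223 = 2*I*√719/9 - 3223 = -3223 + 2*I*√719/9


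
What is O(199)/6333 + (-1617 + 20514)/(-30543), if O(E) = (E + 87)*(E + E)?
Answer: 1118991301/64476273 ≈ 17.355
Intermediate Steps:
O(E) = 2*E*(87 + E) (O(E) = (87 + E)*(2*E) = 2*E*(87 + E))
O(199)/6333 + (-1617 + 20514)/(-30543) = (2*199*(87 + 199))/6333 + (-1617 + 20514)/(-30543) = (2*199*286)*(1/6333) + 18897*(-1/30543) = 113828*(1/6333) - 6299/10181 = 113828/6333 - 6299/10181 = 1118991301/64476273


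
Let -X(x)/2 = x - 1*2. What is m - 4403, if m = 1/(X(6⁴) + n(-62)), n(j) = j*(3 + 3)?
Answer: -13032881/2960 ≈ -4403.0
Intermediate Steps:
X(x) = 4 - 2*x (X(x) = -2*(x - 1*2) = -2*(x - 2) = -2*(-2 + x) = 4 - 2*x)
n(j) = 6*j (n(j) = j*6 = 6*j)
m = -1/2960 (m = 1/((4 - 2*6⁴) + 6*(-62)) = 1/((4 - 2*1296) - 372) = 1/((4 - 2592) - 372) = 1/(-2588 - 372) = 1/(-2960) = -1/2960 ≈ -0.00033784)
m - 4403 = -1/2960 - 4403 = -13032881/2960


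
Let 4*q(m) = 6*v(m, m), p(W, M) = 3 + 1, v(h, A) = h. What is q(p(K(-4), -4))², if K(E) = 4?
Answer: 36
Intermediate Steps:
p(W, M) = 4
q(m) = 3*m/2 (q(m) = (6*m)/4 = 3*m/2)
q(p(K(-4), -4))² = ((3/2)*4)² = 6² = 36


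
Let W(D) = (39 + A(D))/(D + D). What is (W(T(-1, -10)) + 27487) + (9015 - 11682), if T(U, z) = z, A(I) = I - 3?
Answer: 248187/10 ≈ 24819.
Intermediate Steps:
A(I) = -3 + I
W(D) = (36 + D)/(2*D) (W(D) = (39 + (-3 + D))/(D + D) = (36 + D)/((2*D)) = (36 + D)*(1/(2*D)) = (36 + D)/(2*D))
(W(T(-1, -10)) + 27487) + (9015 - 11682) = ((½)*(36 - 10)/(-10) + 27487) + (9015 - 11682) = ((½)*(-⅒)*26 + 27487) - 2667 = (-13/10 + 27487) - 2667 = 274857/10 - 2667 = 248187/10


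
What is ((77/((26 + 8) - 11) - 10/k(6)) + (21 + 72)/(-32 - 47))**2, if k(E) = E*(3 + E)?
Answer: 9487344409/2406785481 ≈ 3.9419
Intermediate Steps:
((77/((26 + 8) - 11) - 10/k(6)) + (21 + 72)/(-32 - 47))**2 = ((77/((26 + 8) - 11) - 10*1/(6*(3 + 6))) + (21 + 72)/(-32 - 47))**2 = ((77/(34 - 11) - 10/(6*9)) + 93/(-79))**2 = ((77/23 - 10/54) + 93*(-1/79))**2 = ((77*(1/23) - 10*1/54) - 93/79)**2 = ((77/23 - 5/27) - 93/79)**2 = (1964/621 - 93/79)**2 = (97403/49059)**2 = 9487344409/2406785481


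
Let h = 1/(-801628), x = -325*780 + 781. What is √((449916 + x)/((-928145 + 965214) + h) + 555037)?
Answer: √10002245610287639760413097/4245078333 ≈ 745.01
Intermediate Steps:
x = -252719 (x = -253500 + 781 = -252719)
h = -1/801628 ≈ -1.2475e-6
√((449916 + x)/((-928145 + 965214) + h) + 555037) = √((449916 - 252719)/((-928145 + 965214) - 1/801628) + 555037) = √(197197/(37069 - 1/801628) + 555037) = √(197197/(29715548331/801628) + 555037) = √(197197*(801628/29715548331) + 555037) = √(22582662388/4245078333 + 555037) = √(2356198125375709/4245078333) = √10002245610287639760413097/4245078333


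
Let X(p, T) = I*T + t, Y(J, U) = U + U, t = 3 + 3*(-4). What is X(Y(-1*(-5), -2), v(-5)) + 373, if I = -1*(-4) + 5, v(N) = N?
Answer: 319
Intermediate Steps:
t = -9 (t = 3 - 12 = -9)
I = 9 (I = 4 + 5 = 9)
Y(J, U) = 2*U
X(p, T) = -9 + 9*T (X(p, T) = 9*T - 9 = -9 + 9*T)
X(Y(-1*(-5), -2), v(-5)) + 373 = (-9 + 9*(-5)) + 373 = (-9 - 45) + 373 = -54 + 373 = 319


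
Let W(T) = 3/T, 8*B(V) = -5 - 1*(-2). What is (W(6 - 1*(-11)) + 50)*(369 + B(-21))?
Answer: 2515497/136 ≈ 18496.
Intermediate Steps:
B(V) = -3/8 (B(V) = (-5 - 1*(-2))/8 = (-5 + 2)/8 = (⅛)*(-3) = -3/8)
(W(6 - 1*(-11)) + 50)*(369 + B(-21)) = (3/(6 - 1*(-11)) + 50)*(369 - 3/8) = (3/(6 + 11) + 50)*(2949/8) = (3/17 + 50)*(2949/8) = (853/17)*(2949/8) = 2515497/136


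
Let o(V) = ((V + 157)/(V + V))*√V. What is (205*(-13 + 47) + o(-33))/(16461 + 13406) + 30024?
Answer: 896733778/29867 - 62*I*√33/985611 ≈ 30024.0 - 0.00036136*I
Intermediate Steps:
o(V) = (157 + V)/(2*√V) (o(V) = ((157 + V)/((2*V)))*√V = ((157 + V)*(1/(2*V)))*√V = ((157 + V)/(2*V))*√V = (157 + V)/(2*√V))
(205*(-13 + 47) + o(-33))/(16461 + 13406) + 30024 = (205*(-13 + 47) + (157 - 33)/(2*√(-33)))/(16461 + 13406) + 30024 = (205*34 + (½)*(-I*√33/33)*124)/29867 + 30024 = (6970 - 62*I*√33/33)*(1/29867) + 30024 = (6970/29867 - 62*I*√33/985611) + 30024 = 896733778/29867 - 62*I*√33/985611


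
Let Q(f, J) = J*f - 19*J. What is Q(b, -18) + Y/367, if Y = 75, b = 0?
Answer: 125589/367 ≈ 342.20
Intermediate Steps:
Q(f, J) = -19*J + J*f
Q(b, -18) + Y/367 = -18*(-19 + 0) + 75/367 = -18*(-19) + (1/367)*75 = 342 + 75/367 = 125589/367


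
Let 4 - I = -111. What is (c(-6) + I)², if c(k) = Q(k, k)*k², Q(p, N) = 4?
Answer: 67081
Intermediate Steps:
I = 115 (I = 4 - 1*(-111) = 4 + 111 = 115)
c(k) = 4*k²
(c(-6) + I)² = (4*(-6)² + 115)² = (4*36 + 115)² = (144 + 115)² = 259² = 67081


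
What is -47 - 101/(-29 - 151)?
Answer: -8359/180 ≈ -46.439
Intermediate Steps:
-47 - 101/(-29 - 151) = -47 - 101/(-180) = -47 - 1/180*(-101) = -47 + 101/180 = -8359/180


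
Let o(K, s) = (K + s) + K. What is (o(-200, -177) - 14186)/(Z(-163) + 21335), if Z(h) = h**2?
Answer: -4921/15968 ≈ -0.30818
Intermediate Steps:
o(K, s) = s + 2*K
(o(-200, -177) - 14186)/(Z(-163) + 21335) = ((-177 + 2*(-200)) - 14186)/((-163)**2 + 21335) = ((-177 - 400) - 14186)/(26569 + 21335) = (-577 - 14186)/47904 = -14763*1/47904 = -4921/15968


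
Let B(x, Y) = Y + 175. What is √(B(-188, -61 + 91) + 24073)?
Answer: √24278 ≈ 155.81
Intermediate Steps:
B(x, Y) = 175 + Y
√(B(-188, -61 + 91) + 24073) = √((175 + (-61 + 91)) + 24073) = √((175 + 30) + 24073) = √(205 + 24073) = √24278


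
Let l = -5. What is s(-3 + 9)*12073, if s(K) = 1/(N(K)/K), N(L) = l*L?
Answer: -12073/5 ≈ -2414.6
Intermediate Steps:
N(L) = -5*L
s(K) = -⅕ (s(K) = 1/((-5*K)/K) = 1/(-5) = -⅕)
s(-3 + 9)*12073 = -⅕*12073 = -12073/5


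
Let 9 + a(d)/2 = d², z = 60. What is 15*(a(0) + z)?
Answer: 630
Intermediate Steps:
a(d) = -18 + 2*d²
15*(a(0) + z) = 15*((-18 + 2*0²) + 60) = 15*((-18 + 2*0) + 60) = 15*((-18 + 0) + 60) = 15*(-18 + 60) = 15*42 = 630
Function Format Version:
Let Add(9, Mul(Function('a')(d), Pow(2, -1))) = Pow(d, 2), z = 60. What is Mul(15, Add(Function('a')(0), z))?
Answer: 630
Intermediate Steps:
Function('a')(d) = Add(-18, Mul(2, Pow(d, 2)))
Mul(15, Add(Function('a')(0), z)) = Mul(15, Add(Add(-18, Mul(2, Pow(0, 2))), 60)) = Mul(15, Add(Add(-18, Mul(2, 0)), 60)) = Mul(15, Add(Add(-18, 0), 60)) = Mul(15, Add(-18, 60)) = Mul(15, 42) = 630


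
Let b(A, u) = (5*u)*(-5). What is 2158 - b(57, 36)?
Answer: 3058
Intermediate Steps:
b(A, u) = -25*u
2158 - b(57, 36) = 2158 - (-25)*36 = 2158 - 1*(-900) = 2158 + 900 = 3058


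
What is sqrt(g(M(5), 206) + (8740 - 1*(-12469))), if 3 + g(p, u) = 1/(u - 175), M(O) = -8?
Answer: 3*sqrt(2264333)/31 ≈ 145.62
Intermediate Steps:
g(p, u) = -3 + 1/(-175 + u) (g(p, u) = -3 + 1/(u - 175) = -3 + 1/(-175 + u))
sqrt(g(M(5), 206) + (8740 - 1*(-12469))) = sqrt((526 - 3*206)/(-175 + 206) + (8740 - 1*(-12469))) = sqrt((526 - 618)/31 + (8740 + 12469)) = sqrt((1/31)*(-92) + 21209) = sqrt(-92/31 + 21209) = sqrt(657387/31) = 3*sqrt(2264333)/31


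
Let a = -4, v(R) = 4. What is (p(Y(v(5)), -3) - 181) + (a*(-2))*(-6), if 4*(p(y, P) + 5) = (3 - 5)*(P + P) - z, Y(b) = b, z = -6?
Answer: -459/2 ≈ -229.50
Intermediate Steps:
p(y, P) = -7/2 - P (p(y, P) = -5 + ((3 - 5)*(P + P) - 1*(-6))/4 = -5 + (-4*P + 6)/4 = -5 + (6 - 4*P)/4 = -5 + (3/2 - P) = -7/2 - P)
(p(Y(v(5)), -3) - 181) + (a*(-2))*(-6) = ((-7/2 - 1*(-3)) - 181) - 4*(-2)*(-6) = ((-7/2 + 3) - 181) + 8*(-6) = (-½ - 181) - 48 = -363/2 - 48 = -459/2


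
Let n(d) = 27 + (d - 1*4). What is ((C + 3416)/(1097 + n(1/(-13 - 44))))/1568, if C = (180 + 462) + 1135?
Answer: 296001/100099552 ≈ 0.0029571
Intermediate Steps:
n(d) = 23 + d (n(d) = 27 + (d - 4) = 27 + (-4 + d) = 23 + d)
C = 1777 (C = 642 + 1135 = 1777)
((C + 3416)/(1097 + n(1/(-13 - 44))))/1568 = ((1777 + 3416)/(1097 + (23 + 1/(-13 - 44))))/1568 = (5193/(1097 + (23 + 1/(-57))))*(1/1568) = (5193/(1097 + (23 - 1/57)))*(1/1568) = (5193/(1097 + 1310/57))*(1/1568) = (5193/(63839/57))*(1/1568) = (5193*(57/63839))*(1/1568) = (296001/63839)*(1/1568) = 296001/100099552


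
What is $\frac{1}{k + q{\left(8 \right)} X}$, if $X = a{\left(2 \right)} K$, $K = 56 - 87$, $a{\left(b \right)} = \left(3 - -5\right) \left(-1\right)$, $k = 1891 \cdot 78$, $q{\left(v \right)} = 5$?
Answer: $\frac{1}{148738} \approx 6.7232 \cdot 10^{-6}$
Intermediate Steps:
$k = 147498$
$a{\left(b \right)} = -8$ ($a{\left(b \right)} = \left(3 + 5\right) \left(-1\right) = 8 \left(-1\right) = -8$)
$K = -31$
$X = 248$ ($X = \left(-8\right) \left(-31\right) = 248$)
$\frac{1}{k + q{\left(8 \right)} X} = \frac{1}{147498 + 5 \cdot 248} = \frac{1}{147498 + 1240} = \frac{1}{148738}$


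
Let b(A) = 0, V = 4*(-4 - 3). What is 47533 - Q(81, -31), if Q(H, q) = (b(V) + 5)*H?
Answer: 47128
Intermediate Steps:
V = -28 (V = 4*(-7) = -28)
Q(H, q) = 5*H (Q(H, q) = (0 + 5)*H = 5*H)
47533 - Q(81, -31) = 47533 - 5*81 = 47533 - 1*405 = 47533 - 405 = 47128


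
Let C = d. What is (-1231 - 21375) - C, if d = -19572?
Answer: -3034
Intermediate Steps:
C = -19572
(-1231 - 21375) - C = (-1231 - 21375) - 1*(-19572) = -22606 + 19572 = -3034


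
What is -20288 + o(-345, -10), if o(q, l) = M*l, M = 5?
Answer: -20338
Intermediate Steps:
o(q, l) = 5*l
-20288 + o(-345, -10) = -20288 + 5*(-10) = -20288 - 50 = -20338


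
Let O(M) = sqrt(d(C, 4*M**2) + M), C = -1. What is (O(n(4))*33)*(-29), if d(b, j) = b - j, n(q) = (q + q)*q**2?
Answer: -957*I*sqrt(65409) ≈ -2.4475e+5*I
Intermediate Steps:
n(q) = 2*q**3 (n(q) = (2*q)*q**2 = 2*q**3)
O(M) = sqrt(-1 + M - 4*M**2) (O(M) = sqrt((-1 - 4*M**2) + M) = sqrt(-1 + M - 4*M**2))
(O(n(4))*33)*(-29) = (sqrt(-1 + 2*4**3 - 4*(2*4**3)**2)*33)*(-29) = (sqrt(-1 + 2*64 - 4*(2*64)**2)*33)*(-29) = (sqrt(-1 + 128 - 4*128**2)*33)*(-29) = (sqrt(-1 + 128 - 4*16384)*33)*(-29) = (sqrt(-1 + 128 - 65536)*33)*(-29) = (sqrt(-65409)*33)*(-29) = ((I*sqrt(65409))*33)*(-29) = (33*I*sqrt(65409))*(-29) = -957*I*sqrt(65409)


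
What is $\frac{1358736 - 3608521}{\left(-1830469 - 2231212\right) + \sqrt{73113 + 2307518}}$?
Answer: $\frac{1827581797717}{3299450033026} + \frac{449957 \sqrt{2380631}}{3299450033026} \approx 0.55412$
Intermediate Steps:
$\frac{1358736 - 3608521}{\left(-1830469 - 2231212\right) + \sqrt{73113 + 2307518}} = - \frac{2249785}{\left(-1830469 - 2231212\right) + \sqrt{2380631}} = - \frac{2249785}{-4061681 + \sqrt{2380631}}$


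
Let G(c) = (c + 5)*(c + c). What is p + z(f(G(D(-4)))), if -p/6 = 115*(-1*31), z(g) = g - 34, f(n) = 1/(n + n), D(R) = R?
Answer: 341695/16 ≈ 21356.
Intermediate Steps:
G(c) = 2*c*(5 + c) (G(c) = (5 + c)*(2*c) = 2*c*(5 + c))
f(n) = 1/(2*n)
z(g) = -34 + g
p = 21390 (p = -690*(-1*31) = -690*(-31) = -6*(-3565) = 21390)
p + z(f(G(D(-4)))) = 21390 + (-34 + 1/(2*((2*(-4)*(5 - 4))))) = 21390 + (-34 + 1/(2*((2*(-4)*1)))) = 21390 + (-34 + (1/2)/(-8)) = 21390 + (-34 + (1/2)*(-1/8)) = 21390 + (-34 - 1/16) = 21390 - 545/16 = 341695/16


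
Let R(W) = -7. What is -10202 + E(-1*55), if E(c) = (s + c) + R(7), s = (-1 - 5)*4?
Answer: -10288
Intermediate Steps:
s = -24 (s = -6*4 = -24)
E(c) = -31 + c (E(c) = (-24 + c) - 7 = -31 + c)
-10202 + E(-1*55) = -10202 + (-31 - 1*55) = -10202 + (-31 - 55) = -10202 - 86 = -10288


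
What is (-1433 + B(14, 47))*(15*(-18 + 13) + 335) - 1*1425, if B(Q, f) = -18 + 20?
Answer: -373485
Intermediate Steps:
B(Q, f) = 2
(-1433 + B(14, 47))*(15*(-18 + 13) + 335) - 1*1425 = (-1433 + 2)*(15*(-18 + 13) + 335) - 1*1425 = -1431*(15*(-5) + 335) - 1425 = -1431*(-75 + 335) - 1425 = -1431*260 - 1425 = -372060 - 1425 = -373485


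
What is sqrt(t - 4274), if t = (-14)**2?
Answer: I*sqrt(4078) ≈ 63.859*I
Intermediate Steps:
t = 196
sqrt(t - 4274) = sqrt(196 - 4274) = sqrt(-4078) = I*sqrt(4078)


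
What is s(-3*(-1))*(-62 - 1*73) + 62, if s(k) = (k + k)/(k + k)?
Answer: -73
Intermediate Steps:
s(k) = 1 (s(k) = (2*k)/((2*k)) = (2*k)*(1/(2*k)) = 1)
s(-3*(-1))*(-62 - 1*73) + 62 = 1*(-62 - 1*73) + 62 = 1*(-62 - 73) + 62 = 1*(-135) + 62 = -135 + 62 = -73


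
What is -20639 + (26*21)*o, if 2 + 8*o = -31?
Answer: -91565/4 ≈ -22891.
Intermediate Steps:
o = -33/8 (o = -¼ + (⅛)*(-31) = -¼ - 31/8 = -33/8 ≈ -4.1250)
-20639 + (26*21)*o = -20639 + (26*21)*(-33/8) = -20639 + 546*(-33/8) = -20639 - 9009/4 = -91565/4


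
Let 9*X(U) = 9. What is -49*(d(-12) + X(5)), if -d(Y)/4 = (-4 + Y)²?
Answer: 50127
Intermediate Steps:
d(Y) = -4*(-4 + Y)²
X(U) = 1 (X(U) = (⅑)*9 = 1)
-49*(d(-12) + X(5)) = -49*(-4*(-4 - 12)² + 1) = -49*(-4*(-16)² + 1) = -49*(-4*256 + 1) = -49*(-1024 + 1) = -49*(-1023) = 50127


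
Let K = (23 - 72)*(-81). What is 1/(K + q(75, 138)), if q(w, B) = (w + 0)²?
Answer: 1/9594 ≈ 0.00010423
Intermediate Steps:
K = 3969 (K = -49*(-81) = 3969)
q(w, B) = w²
1/(K + q(75, 138)) = 1/(3969 + 75²) = 1/(3969 + 5625) = 1/9594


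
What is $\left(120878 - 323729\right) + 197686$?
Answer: $-5165$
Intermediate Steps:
$\left(120878 - 323729\right) + 197686 = -202851 + 197686 = -5165$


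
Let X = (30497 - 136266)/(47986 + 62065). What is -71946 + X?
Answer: -7917835015/110051 ≈ -71947.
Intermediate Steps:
X = -105769/110051 ≈ -0.96109
-71946 + X = -71946 - 105769/110051 = -7917835015/110051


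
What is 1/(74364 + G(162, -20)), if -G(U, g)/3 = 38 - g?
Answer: 1/74190 ≈ 1.3479e-5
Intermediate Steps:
G(U, g) = -114 + 3*g (G(U, g) = -3*(38 - g) = -114 + 3*g)
1/(74364 + G(162, -20)) = 1/(74364 + (-114 + 3*(-20))) = 1/(74364 + (-114 - 60)) = 1/(74364 - 174) = 1/74190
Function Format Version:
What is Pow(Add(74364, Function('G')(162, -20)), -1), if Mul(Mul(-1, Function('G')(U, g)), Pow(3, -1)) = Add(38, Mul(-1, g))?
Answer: Rational(1, 74190) ≈ 1.3479e-5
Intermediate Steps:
Function('G')(U, g) = Add(-114, Mul(3, g)) (Function('G')(U, g) = Mul(-3, Add(38, Mul(-1, g))) = Add(-114, Mul(3, g)))
Pow(Add(74364, Function('G')(162, -20)), -1) = Pow(Add(74364, Add(-114, Mul(3, -20))), -1) = Pow(Add(74364, Add(-114, -60)), -1) = Pow(Add(74364, -174), -1) = Pow(74190, -1) = Rational(1, 74190)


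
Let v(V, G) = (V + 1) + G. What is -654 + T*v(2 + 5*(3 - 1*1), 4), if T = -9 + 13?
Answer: -586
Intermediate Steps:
T = 4
v(V, G) = 1 + G + V (v(V, G) = (1 + V) + G = 1 + G + V)
-654 + T*v(2 + 5*(3 - 1*1), 4) = -654 + 4*(1 + 4 + (2 + 5*(3 - 1*1))) = -654 + 4*(1 + 4 + (2 + 5*(3 - 1))) = -654 + 4*(1 + 4 + (2 + 5*2)) = -654 + 4*(1 + 4 + (2 + 10)) = -654 + 4*(1 + 4 + 12) = -654 + 4*17 = -654 + 68 = -586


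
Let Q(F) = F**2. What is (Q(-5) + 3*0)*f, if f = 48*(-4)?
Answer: -4800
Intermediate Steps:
f = -192
(Q(-5) + 3*0)*f = ((-5)**2 + 3*0)*(-192) = (25 + 0)*(-192) = 25*(-192) = -4800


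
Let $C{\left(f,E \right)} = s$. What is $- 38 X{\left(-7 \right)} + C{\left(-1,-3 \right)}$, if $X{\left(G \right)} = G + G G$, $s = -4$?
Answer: $-1600$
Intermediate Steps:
$X{\left(G \right)} = G + G^{2}$
$C{\left(f,E \right)} = -4$
$- 38 X{\left(-7 \right)} + C{\left(-1,-3 \right)} = - 38 \left(- 7 \left(1 - 7\right)\right) - 4 = - 38 \left(\left(-7\right) \left(-6\right)\right) - 4 = \left(-38\right) 42 - 4 = -1596 - 4 = -1600$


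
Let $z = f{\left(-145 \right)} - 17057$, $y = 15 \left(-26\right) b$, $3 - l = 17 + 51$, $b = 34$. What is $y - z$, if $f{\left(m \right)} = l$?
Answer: $3862$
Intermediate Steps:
$l = -65$ ($l = 3 - \left(17 + 51\right) = 3 - 68 = -65$)
$f{\left(m \right)} = -65$
$y = -13260$ ($y = 15 \left(-26\right) 34 = \left(-390\right) 34 = -13260$)
$z = -17122$ ($z = -65 - 17057 = -17122$)
$y - z = -13260 - -17122 = -13260 + 17122 = 3862$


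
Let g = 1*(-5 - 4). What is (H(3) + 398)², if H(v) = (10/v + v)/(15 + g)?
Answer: 51595489/324 ≈ 1.5925e+5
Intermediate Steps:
g = -9 (g = 1*(-9) = -9)
H(v) = v/6 + 5/(3*v) (H(v) = (10/v + v)/(15 - 9) = (v + 10/v)/6 = (v + 10/v)*(⅙) = v/6 + 5/(3*v))
(H(3) + 398)² = ((⅙)*(10 + 3²)/3 + 398)² = ((⅙)*(⅓)*(10 + 9) + 398)² = ((⅙)*(⅓)*19 + 398)² = (19/18 + 398)² = (7183/18)² = 51595489/324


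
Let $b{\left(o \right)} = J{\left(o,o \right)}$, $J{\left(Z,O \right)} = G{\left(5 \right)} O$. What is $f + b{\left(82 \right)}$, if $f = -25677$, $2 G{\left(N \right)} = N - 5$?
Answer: $-25677$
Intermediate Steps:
$G{\left(N \right)} = - \frac{5}{2} + \frac{N}{2}$ ($G{\left(N \right)} = \frac{N - 5}{2} = \frac{-5 + N}{2} = - \frac{5}{2} + \frac{N}{2}$)
$J{\left(Z,O \right)} = 0$ ($J{\left(Z,O \right)} = \left(- \frac{5}{2} + \frac{1}{2} \cdot 5\right) O = \left(- \frac{5}{2} + \frac{5}{2}\right) O = 0 O = 0$)
$b{\left(o \right)} = 0$
$f + b{\left(82 \right)} = -25677 + 0 = -25677$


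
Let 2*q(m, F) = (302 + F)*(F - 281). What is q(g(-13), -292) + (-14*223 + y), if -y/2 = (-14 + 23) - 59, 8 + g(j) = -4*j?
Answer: -5887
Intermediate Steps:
g(j) = -8 - 4*j
q(m, F) = (-281 + F)*(302 + F)/2 (q(m, F) = ((302 + F)*(F - 281))/2 = ((302 + F)*(-281 + F))/2 = ((-281 + F)*(302 + F))/2 = (-281 + F)*(302 + F)/2)
y = 100 (y = -2*((-14 + 23) - 59) = -2*(9 - 59) = -2*(-50) = 100)
q(g(-13), -292) + (-14*223 + y) = (-42431 + (½)*(-292)² + (21/2)*(-292)) + (-14*223 + 100) = (-42431 + (½)*85264 - 3066) + (-3122 + 100) = (-42431 + 42632 - 3066) - 3022 = -2865 - 3022 = -5887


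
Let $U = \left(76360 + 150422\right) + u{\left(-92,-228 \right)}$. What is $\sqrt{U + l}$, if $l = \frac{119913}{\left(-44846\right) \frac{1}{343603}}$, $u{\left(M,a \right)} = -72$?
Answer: $\frac{i \sqrt{1391814888353634}}{44846} \approx 831.89 i$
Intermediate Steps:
$l = - \frac{41202466539}{44846}$ ($l = \frac{119913}{\left(-44846\right) \frac{1}{343603}} = \frac{119913}{- \frac{44846}{343603}} = 119913 \left(- \frac{343603}{44846}\right) = - \frac{41202466539}{44846} \approx -9.1875 \cdot 10^{5}$)
$U = 226710$ ($U = \left(76360 + 150422\right) - 72 = 226782 - 72 = 226710$)
$\sqrt{U + l} = \sqrt{226710 - \frac{41202466539}{44846}} = \sqrt{- \frac{31035429879}{44846}} = \frac{i \sqrt{1391814888353634}}{44846}$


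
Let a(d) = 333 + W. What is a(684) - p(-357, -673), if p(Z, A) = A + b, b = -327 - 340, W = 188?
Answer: 1861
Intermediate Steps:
b = -667
a(d) = 521 (a(d) = 333 + 188 = 521)
p(Z, A) = -667 + A (p(Z, A) = A - 667 = -667 + A)
a(684) - p(-357, -673) = 521 - (-667 - 673) = 521 - 1*(-1340) = 521 + 1340 = 1861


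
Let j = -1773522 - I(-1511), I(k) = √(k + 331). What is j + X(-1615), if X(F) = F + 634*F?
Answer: -2799047 - 2*I*√295 ≈ -2.799e+6 - 34.351*I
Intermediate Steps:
X(F) = 635*F
I(k) = √(331 + k)
j = -1773522 - 2*I*√295 (j = -1773522 - √(331 - 1511) = -1773522 - √(-1180) = -1773522 - 2*I*√295 ≈ -1.7735e+6 - 34.351*I)
j + X(-1615) = (-1773522 - 2*I*√295) + 635*(-1615) = (-1773522 - 2*I*√295) - 1025525 = -2799047 - 2*I*√295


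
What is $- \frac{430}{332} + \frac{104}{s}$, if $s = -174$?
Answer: $- \frac{27337}{14442} \approx -1.8929$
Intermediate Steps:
$- \frac{430}{332} + \frac{104}{s} = - \frac{430}{332} + \frac{104}{-174} = \left(-430\right) \frac{1}{332} + 104 \left(- \frac{1}{174}\right) = - \frac{215}{166} - \frac{52}{87} = - \frac{27337}{14442}$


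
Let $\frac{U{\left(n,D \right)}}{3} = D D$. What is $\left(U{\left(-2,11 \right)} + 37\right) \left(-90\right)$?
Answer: $-36000$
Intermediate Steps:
$U{\left(n,D \right)} = 3 D^{2}$ ($U{\left(n,D \right)} = 3 D D = 3 D^{2}$)
$\left(U{\left(-2,11 \right)} + 37\right) \left(-90\right) = \left(3 \cdot 11^{2} + 37\right) \left(-90\right) = \left(3 \cdot 121 + 37\right) \left(-90\right) = \left(363 + 37\right) \left(-90\right) = 400 \left(-90\right) = -36000$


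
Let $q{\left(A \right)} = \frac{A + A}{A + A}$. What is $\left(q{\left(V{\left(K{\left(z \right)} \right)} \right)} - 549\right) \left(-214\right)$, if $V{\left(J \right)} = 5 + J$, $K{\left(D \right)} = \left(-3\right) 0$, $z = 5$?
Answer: $117272$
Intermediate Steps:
$K{\left(D \right)} = 0$
$q{\left(A \right)} = 1$ ($q{\left(A \right)} = \frac{2 A}{2 A} = 2 A \frac{1}{2 A} = 1$)
$\left(q{\left(V{\left(K{\left(z \right)} \right)} \right)} - 549\right) \left(-214\right) = \left(1 - 549\right) \left(-214\right) = \left(-548\right) \left(-214\right) = 117272$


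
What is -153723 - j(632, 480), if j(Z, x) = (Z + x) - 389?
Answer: -154446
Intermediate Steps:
j(Z, x) = -389 + Z + x
-153723 - j(632, 480) = -153723 - (-389 + 632 + 480) = -153723 - 1*723 = -153723 - 723 = -154446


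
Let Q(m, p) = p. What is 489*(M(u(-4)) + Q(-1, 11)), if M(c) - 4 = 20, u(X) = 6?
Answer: 17115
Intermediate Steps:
M(c) = 24 (M(c) = 4 + 20 = 24)
489*(M(u(-4)) + Q(-1, 11)) = 489*(24 + 11) = 489*35 = 17115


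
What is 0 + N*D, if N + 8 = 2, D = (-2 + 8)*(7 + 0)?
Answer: -252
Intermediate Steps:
D = 42 (D = 6*7 = 42)
N = -6 (N = -8 + 2 = -6)
0 + N*D = 0 - 6*42 = 0 - 252 = -252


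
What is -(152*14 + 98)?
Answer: -2226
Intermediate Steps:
-(152*14 + 98) = -(2128 + 98) = -1*2226 = -2226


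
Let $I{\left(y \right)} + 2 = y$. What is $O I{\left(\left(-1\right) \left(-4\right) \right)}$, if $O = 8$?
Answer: $16$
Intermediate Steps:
$I{\left(y \right)} = -2 + y$
$O I{\left(\left(-1\right) \left(-4\right) \right)} = 8 \left(-2 - -4\right) = 8 \left(-2 + 4\right) = 8 \cdot 2 = 16$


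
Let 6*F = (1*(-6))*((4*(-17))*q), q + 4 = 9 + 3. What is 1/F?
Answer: 1/544 ≈ 0.0018382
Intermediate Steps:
q = 8 (q = -4 + (9 + 3) = -4 + 12 = 8)
F = 544 (F = ((1*(-6))*((4*(-17))*8))/6 = (-(-408)*8)/6 = (-6*(-544))/6 = (1/6)*3264 = 544)
1/F = 1/544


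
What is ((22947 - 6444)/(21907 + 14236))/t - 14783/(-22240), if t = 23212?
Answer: 3100646082787/4664569316960 ≈ 0.66472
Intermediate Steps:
((22947 - 6444)/(21907 + 14236))/t - 14783/(-22240) = ((22947 - 6444)/(21907 + 14236))/23212 - 14783/(-22240) = (16503/36143)*(1/23212) - 14783*(-1/22240) = (16503*(1/36143))*(1/23212) + 14783/22240 = (16503/36143)*(1/23212) + 14783/22240 = 16503/838951316 + 14783/22240 = 3100646082787/4664569316960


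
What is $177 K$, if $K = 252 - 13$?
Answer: $42303$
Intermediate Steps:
$K = 239$ ($K = 252 - 13 = 239$)
$177 K = 177 \cdot 239 = 42303$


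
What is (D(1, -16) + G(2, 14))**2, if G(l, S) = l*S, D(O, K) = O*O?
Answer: 841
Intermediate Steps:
D(O, K) = O**2
G(l, S) = S*l
(D(1, -16) + G(2, 14))**2 = (1**2 + 14*2)**2 = (1 + 28)**2 = 29**2 = 841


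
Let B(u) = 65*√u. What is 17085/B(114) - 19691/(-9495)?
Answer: 19691/9495 + 1139*√114/494 ≈ 26.692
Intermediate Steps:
17085/B(114) - 19691/(-9495) = 17085/((65*√114)) - 19691/(-9495) = 17085*(√114/7410) - 19691*(-1/9495) = 1139*√114/494 + 19691/9495 = 19691/9495 + 1139*√114/494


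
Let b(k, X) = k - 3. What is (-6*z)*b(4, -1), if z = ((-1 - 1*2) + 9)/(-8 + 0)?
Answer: 9/2 ≈ 4.5000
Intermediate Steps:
b(k, X) = -3 + k
z = -¾ (z = ((-1 - 2) + 9)/(-8) = (-3 + 9)*(-⅛) = 6*(-⅛) = -¾ ≈ -0.75000)
(-6*z)*b(4, -1) = (-6*(-¾))*(-3 + 4) = (9/2)*1 = 9/2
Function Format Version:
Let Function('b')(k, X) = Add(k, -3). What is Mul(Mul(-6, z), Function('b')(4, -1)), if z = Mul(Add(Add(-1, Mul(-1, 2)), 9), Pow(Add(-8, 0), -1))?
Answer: Rational(9, 2) ≈ 4.5000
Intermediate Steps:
Function('b')(k, X) = Add(-3, k)
z = Rational(-3, 4) (z = Mul(Add(Add(-1, -2), 9), Pow(-8, -1)) = Mul(Add(-3, 9), Rational(-1, 8)) = Mul(6, Rational(-1, 8)) = Rational(-3, 4) ≈ -0.75000)
Mul(Mul(-6, z), Function('b')(4, -1)) = Mul(Mul(-6, Rational(-3, 4)), Add(-3, 4)) = Mul(Rational(9, 2), 1) = Rational(9, 2)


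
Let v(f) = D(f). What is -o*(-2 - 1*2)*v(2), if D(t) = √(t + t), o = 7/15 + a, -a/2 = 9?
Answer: -2104/15 ≈ -140.27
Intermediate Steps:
a = -18 (a = -2*9 = -18)
o = -263/15 (o = 7/15 - 18 = -263/15 ≈ -17.533)
D(t) = √2*√t (D(t) = √(2*t) = √2*√t)
v(f) = √2*√f
-o*(-2 - 1*2)*v(2) = -(-263*(-2 - 1*2)/15)*√2*√2 = -(-263*(-2 - 2)/15)*2 = -(-263/15*(-4))*2 = -1052*2/15 = -1*2104/15 = -2104/15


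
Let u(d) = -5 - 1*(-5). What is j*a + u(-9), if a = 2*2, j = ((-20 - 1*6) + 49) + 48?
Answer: 284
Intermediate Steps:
u(d) = 0 (u(d) = -5 + 5 = 0)
j = 71 (j = ((-20 - 6) + 49) + 48 = (-26 + 49) + 48 = 23 + 48 = 71)
a = 4
j*a + u(-9) = 71*4 + 0 = 284 + 0 = 284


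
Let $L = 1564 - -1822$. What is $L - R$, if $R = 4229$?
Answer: $-843$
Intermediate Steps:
$L = 3386$ ($L = 1564 + 1822 = 3386$)
$L - R = 3386 - 4229 = -843$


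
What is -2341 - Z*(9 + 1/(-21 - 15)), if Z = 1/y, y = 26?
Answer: -2191499/936 ≈ -2341.3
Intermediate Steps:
Z = 1/26 ≈ 0.038462
-2341 - Z*(9 + 1/(-21 - 15)) = -2341 - (9 + 1/(-21 - 15))/26 = -2341 - (9 + 1/(-36))/26 = -2341 - (9 - 1/36)/26 = -2341 - 323/(26*36) = -2341 - 1*323/936 = -2341 - 323/936 = -2191499/936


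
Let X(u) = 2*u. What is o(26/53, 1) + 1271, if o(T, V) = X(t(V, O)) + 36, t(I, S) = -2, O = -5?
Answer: 1303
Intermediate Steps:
o(T, V) = 32 (o(T, V) = 2*(-2) + 36 = -4 + 36 = 32)
o(26/53, 1) + 1271 = 32 + 1271 = 1303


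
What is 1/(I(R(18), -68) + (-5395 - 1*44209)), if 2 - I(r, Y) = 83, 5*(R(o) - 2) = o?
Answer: -1/49685 ≈ -2.0127e-5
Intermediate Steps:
R(o) = 2 + o/5
I(r, Y) = -81 (I(r, Y) = 2 - 1*83 = 2 - 83 = -81)
1/(I(R(18), -68) + (-5395 - 1*44209)) = 1/(-81 + (-5395 - 1*44209)) = 1/(-81 + (-5395 - 44209)) = 1/(-81 - 49604) = 1/(-49685) = -1/49685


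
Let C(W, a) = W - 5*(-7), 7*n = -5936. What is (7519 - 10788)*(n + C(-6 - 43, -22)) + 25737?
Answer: 2843615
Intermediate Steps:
n = -848 (n = (1/7)*(-5936) = -848)
C(W, a) = 35 + W (C(W, a) = W + 35 = 35 + W)
(7519 - 10788)*(n + C(-6 - 43, -22)) + 25737 = (7519 - 10788)*(-848 + (35 + (-6 - 43))) + 25737 = -3269*(-848 + (35 - 49)) + 25737 = -3269*(-848 - 14) + 25737 = -3269*(-862) + 25737 = 2817878 + 25737 = 2843615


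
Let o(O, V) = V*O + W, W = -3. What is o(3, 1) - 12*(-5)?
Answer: 60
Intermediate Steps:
o(O, V) = -3 + O*V (o(O, V) = V*O - 3 = O*V - 3 = -3 + O*V)
o(3, 1) - 12*(-5) = (-3 + 3*1) - 12*(-5) = (-3 + 3) + 60 = 0 + 60 = 60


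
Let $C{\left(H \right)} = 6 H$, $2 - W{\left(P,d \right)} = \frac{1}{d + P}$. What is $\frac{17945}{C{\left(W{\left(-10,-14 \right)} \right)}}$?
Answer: $\frac{71780}{49} \approx 1464.9$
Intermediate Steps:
$W{\left(P,d \right)} = 2 - \frac{1}{P + d}$ ($W{\left(P,d \right)} = 2 - \frac{1}{d + P} = 2 - \frac{1}{P + d}$)
$\frac{17945}{C{\left(W{\left(-10,-14 \right)} \right)}} = \frac{17945}{6 \frac{-1 + 2 \left(-10\right) + 2 \left(-14\right)}{-10 - 14}} = \frac{17945}{6 \frac{-1 - 20 - 28}{-24}} = \frac{17945}{6 \left(\left(- \frac{1}{24}\right) \left(-49\right)\right)} = \frac{17945}{6 \cdot \frac{49}{24}} = \frac{17945}{\frac{49}{4}} = 17945 \cdot \frac{4}{49} = \frac{71780}{49}$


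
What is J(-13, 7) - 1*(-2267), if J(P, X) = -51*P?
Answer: 2930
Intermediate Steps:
J(-13, 7) - 1*(-2267) = -51*(-13) - 1*(-2267) = 663 + 2267 = 2930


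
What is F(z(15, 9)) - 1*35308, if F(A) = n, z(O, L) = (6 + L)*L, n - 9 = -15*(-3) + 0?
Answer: -35254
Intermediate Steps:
n = 54 (n = 9 + (-15*(-3) + 0) = 9 + (-3*(-15) + 0) = 9 + (45 + 0) = 9 + 45 = 54)
z(O, L) = L*(6 + L)
F(A) = 54
F(z(15, 9)) - 1*35308 = 54 - 1*35308 = 54 - 35308 = -35254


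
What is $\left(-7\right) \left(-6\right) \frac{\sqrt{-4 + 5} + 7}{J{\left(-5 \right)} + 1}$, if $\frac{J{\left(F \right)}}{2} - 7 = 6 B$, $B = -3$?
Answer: $-16$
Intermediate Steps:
$J{\left(F \right)} = -22$ ($J{\left(F \right)} = 14 + 2 \cdot 6 \left(-3\right) = 14 + 2 \left(-18\right) = 14 - 36 = -22$)
$\left(-7\right) \left(-6\right) \frac{\sqrt{-4 + 5} + 7}{J{\left(-5 \right)} + 1} = \left(-7\right) \left(-6\right) \frac{\sqrt{-4 + 5} + 7}{-22 + 1} = 42 \frac{\sqrt{1} + 7}{-21} = 42 \left(1 + 7\right) \left(- \frac{1}{21}\right) = 42 \cdot 8 \left(- \frac{1}{21}\right) = 42 \left(- \frac{8}{21}\right) = -16$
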